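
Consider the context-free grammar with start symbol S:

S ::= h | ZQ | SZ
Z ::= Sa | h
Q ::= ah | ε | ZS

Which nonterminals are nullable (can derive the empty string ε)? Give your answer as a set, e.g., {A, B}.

{Q}

Directly nullable (have an ε-rule): {Q}.
Not nullable: S, Z — each has a terminal in every rule's right-hand side or depends on a non-nullable symbol.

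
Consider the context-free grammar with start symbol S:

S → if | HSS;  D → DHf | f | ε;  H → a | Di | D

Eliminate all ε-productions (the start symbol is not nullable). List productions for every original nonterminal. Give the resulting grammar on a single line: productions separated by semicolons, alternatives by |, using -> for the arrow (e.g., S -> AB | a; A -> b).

Nullable set: {D, H}.
S -> HSS: H nullable, giving HSS | SS.
Drop D -> ε.
D -> DHf: D, H nullable, giving DHf | Df | Hf | f.
H -> D: D nullable, giving D.
H -> Di: D nullable, giving Di | i.
Unchanged (no nullable symbols): S -> if; D -> f; H -> a.

S -> SS | if | HSS; D -> f | Df | Hf | DHf; H -> D | a | i | Di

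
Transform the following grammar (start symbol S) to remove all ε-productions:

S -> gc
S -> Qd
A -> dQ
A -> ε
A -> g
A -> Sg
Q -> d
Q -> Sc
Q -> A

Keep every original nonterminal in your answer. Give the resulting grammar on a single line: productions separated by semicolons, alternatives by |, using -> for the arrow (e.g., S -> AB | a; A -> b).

S -> d | Qd | gc; A -> d | g | Sg | dQ; Q -> A | d | Sc

Nullable set: {A, Q}.
S -> Qd: Q nullable, giving Qd | d.
Drop A -> ε.
A -> dQ: Q nullable, giving d | dQ.
Q -> A: A nullable, giving A.
Unchanged (no nullable symbols): S -> gc; A -> Sg; A -> g; Q -> Sc; Q -> d.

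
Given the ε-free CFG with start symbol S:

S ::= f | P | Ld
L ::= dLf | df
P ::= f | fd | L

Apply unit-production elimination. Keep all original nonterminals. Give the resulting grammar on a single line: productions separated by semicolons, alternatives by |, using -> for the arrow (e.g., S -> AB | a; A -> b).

S -> f | Ld | df | fd | dLf; L -> df | dLf; P -> f | df | fd | dLf

Unit productions: P->L, S->P.
Unit pairs (A ⇒* B via units): (P,L), (S,L), (S,P).
S: inherits non-unit rules of {L, P, S} → Ld | dLf | df | f | fd.
L: inherits non-unit rules of {L} → dLf | df.
P: inherits non-unit rules of {L, P} → dLf | df | f | fd.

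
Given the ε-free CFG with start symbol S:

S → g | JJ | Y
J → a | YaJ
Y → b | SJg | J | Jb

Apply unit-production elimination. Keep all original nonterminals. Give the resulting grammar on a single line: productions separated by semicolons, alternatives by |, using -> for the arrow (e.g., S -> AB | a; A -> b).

Unit productions: S->Y, Y->J.
Unit pairs (A ⇒* B via units): (S,J), (S,Y), (Y,J).
S: inherits non-unit rules of {J, S, Y} → JJ | Jb | SJg | YaJ | a | b | g.
J: inherits non-unit rules of {J} → YaJ | a.
Y: inherits non-unit rules of {J, Y} → Jb | SJg | YaJ | a | b.

S -> a | b | g | JJ | Jb | SJg | YaJ; J -> a | YaJ; Y -> a | b | Jb | SJg | YaJ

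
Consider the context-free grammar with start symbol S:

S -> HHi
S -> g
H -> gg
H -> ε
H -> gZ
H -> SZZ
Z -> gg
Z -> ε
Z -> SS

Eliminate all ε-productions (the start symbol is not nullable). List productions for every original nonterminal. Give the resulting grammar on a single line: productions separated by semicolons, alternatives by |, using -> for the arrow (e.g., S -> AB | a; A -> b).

S -> g | i | Hi | HHi; H -> S | g | SZ | gZ | gg | SZZ; Z -> SS | gg

Nullable set: {H, Z}.
S -> HHi: H, H nullable, giving HHi | Hi | i.
Drop H -> ε.
H -> SZZ: Z, Z nullable, giving S | SZ | SZZ.
H -> gZ: Z nullable, giving g | gZ.
Drop Z -> ε.
Unchanged (no nullable symbols): S -> g; H -> gg; Z -> SS; Z -> gg.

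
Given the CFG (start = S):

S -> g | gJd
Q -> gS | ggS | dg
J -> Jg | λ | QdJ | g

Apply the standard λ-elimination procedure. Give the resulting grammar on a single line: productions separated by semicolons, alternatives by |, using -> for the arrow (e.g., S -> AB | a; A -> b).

S -> g | gd | gJd; J -> g | Jg | Qd | QdJ; Q -> dg | gS | ggS

Nullable set: {J}.
S -> gJd: J nullable, giving gJd | gd.
Drop J -> λ.
J -> Jg: J nullable, giving Jg | g.
J -> QdJ: J nullable, giving Qd | QdJ.
Unchanged (no nullable symbols): S -> g; J -> g; Q -> dg; Q -> gS; Q -> ggS.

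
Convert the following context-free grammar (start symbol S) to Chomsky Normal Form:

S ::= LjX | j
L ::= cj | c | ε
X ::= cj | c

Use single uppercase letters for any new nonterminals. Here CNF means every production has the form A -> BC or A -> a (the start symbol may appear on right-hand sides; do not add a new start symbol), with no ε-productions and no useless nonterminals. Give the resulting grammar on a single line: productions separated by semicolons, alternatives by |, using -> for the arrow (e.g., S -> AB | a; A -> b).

S -> j | BX | LC; A -> c; B -> j; C -> BX; L -> c | AB; X -> c | AB

Nullable: {L}; after ε-elimination: S -> j | jX | LjX; L -> c | cj; X -> c | cj.
No unit productions to eliminate.
TERM: introduce A -> c, B -> j and substitute in every rule of length ≥2.
BIN: S -> LBX becomes S -> LC, C -> BX.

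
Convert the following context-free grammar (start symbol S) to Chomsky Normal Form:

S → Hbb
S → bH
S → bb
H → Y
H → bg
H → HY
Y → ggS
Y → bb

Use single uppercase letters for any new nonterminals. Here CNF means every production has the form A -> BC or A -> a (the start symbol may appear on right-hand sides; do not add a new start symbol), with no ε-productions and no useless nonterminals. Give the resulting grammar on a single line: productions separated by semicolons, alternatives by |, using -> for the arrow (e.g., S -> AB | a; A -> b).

S -> AA | AH | HD; A -> b; B -> g; C -> BS; D -> AA; E -> BS; H -> AA | AB | BC | HY; Y -> AA | BE

No ε-productions.
After unit-elimination: S -> bH | bb | Hbb; H -> HY | bb | bg | ggS; Y -> bb | ggS.
TERM: introduce A -> b, B -> g and substitute in every rule of length ≥2.
BIN: H -> BBS becomes H -> BC, C -> BS; S -> HAA becomes S -> HD, D -> AA; Y -> BBS becomes Y -> BE, E -> BS.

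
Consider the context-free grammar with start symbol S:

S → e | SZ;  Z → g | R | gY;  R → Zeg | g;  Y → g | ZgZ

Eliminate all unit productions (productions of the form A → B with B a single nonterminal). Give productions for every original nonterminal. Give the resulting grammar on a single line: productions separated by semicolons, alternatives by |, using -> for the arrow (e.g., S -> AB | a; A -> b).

Unit productions: Z->R.
Unit pairs (A ⇒* B via units): (Z,R).
S: inherits non-unit rules of {S} → SZ | e.
R: inherits non-unit rules of {R} → Zeg | g.
Y: inherits non-unit rules of {Y} → ZgZ | g.
Z: inherits non-unit rules of {R, Z} → Zeg | g | gY.

S -> e | SZ; R -> g | Zeg; Y -> g | ZgZ; Z -> g | gY | Zeg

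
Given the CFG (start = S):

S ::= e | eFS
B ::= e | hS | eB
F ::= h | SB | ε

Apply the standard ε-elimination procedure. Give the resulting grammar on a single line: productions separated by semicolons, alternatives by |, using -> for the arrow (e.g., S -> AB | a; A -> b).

S -> e | eS | eFS; B -> e | eB | hS; F -> h | SB

Nullable set: {F}.
S -> eFS: F nullable, giving eFS | eS.
Drop F -> ε.
Unchanged (no nullable symbols): S -> e; B -> e; B -> eB; B -> hS; F -> SB; F -> h.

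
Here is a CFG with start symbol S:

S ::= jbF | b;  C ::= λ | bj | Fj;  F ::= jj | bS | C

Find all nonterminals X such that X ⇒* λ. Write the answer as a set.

{C, F}

Directly nullable (have an ε-rule): {C}.
F is nullable via F -> C (every symbol on the right is already known nullable).
Not nullable: S — each has a terminal in every rule's right-hand side or depends on a non-nullable symbol.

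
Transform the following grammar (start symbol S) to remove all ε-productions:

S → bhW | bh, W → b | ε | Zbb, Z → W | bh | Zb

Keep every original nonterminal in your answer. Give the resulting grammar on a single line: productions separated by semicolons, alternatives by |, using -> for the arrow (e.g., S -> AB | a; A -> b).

Nullable set: {W, Z}.
S -> bhW: W nullable, giving bh | bhW.
Drop W -> ε.
W -> Zbb: Z nullable, giving Zbb | bb.
Z -> W: W nullable, giving W.
Z -> Zb: Z nullable, giving Zb | b.
Unchanged (no nullable symbols): S -> bh; W -> b; Z -> bh.

S -> bh | bhW; W -> b | bb | Zbb; Z -> W | b | Zb | bh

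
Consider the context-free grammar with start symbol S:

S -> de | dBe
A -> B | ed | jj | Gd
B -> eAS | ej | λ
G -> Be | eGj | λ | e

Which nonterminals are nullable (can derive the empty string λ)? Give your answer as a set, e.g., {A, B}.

Directly nullable (have an ε-rule): {B, G}.
A is nullable via A -> B (every symbol on the right is already known nullable).
Not nullable: S — each has a terminal in every rule's right-hand side or depends on a non-nullable symbol.

{A, B, G}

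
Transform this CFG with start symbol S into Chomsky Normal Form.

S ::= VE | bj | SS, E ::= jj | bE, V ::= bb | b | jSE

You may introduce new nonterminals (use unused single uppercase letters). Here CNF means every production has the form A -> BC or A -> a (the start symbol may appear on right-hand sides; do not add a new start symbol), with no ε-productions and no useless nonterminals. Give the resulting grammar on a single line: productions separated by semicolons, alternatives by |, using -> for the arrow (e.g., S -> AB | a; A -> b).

No ε-productions.
No unit productions to eliminate.
TERM: introduce A -> b, B -> j and substitute in every rule of length ≥2.
BIN: V -> BSE becomes V -> BC, C -> SE.

S -> AB | SS | VE; A -> b; B -> j; C -> SE; E -> AE | BB; V -> b | AA | BC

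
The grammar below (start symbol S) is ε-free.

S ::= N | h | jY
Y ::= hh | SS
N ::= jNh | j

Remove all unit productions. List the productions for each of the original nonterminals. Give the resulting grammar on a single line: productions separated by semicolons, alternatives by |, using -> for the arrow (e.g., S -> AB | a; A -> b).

Unit productions: S->N.
Unit pairs (A ⇒* B via units): (S,N).
S: inherits non-unit rules of {N, S} → h | j | jNh | jY.
N: inherits non-unit rules of {N} → j | jNh.
Y: inherits non-unit rules of {Y} → SS | hh.

S -> h | j | jY | jNh; N -> j | jNh; Y -> SS | hh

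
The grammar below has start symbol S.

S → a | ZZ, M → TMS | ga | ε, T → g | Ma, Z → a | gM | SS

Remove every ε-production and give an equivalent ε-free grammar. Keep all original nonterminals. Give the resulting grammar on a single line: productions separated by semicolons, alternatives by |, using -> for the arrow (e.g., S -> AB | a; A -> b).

S -> a | ZZ; M -> TS | ga | TMS; T -> a | g | Ma; Z -> a | g | SS | gM

Nullable set: {M}.
Drop M -> ε.
M -> TMS: M nullable, giving TMS | TS.
T -> Ma: M nullable, giving Ma | a.
Z -> gM: M nullable, giving g | gM.
Unchanged (no nullable symbols): S -> ZZ; S -> a; M -> ga; T -> g; Z -> SS; Z -> a.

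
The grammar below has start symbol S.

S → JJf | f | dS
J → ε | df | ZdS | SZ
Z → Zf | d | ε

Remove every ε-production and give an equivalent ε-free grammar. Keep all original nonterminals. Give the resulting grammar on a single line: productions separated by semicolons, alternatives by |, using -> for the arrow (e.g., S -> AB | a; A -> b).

Nullable set: {J, Z}.
S -> JJf: J, J nullable, giving JJf | Jf | f.
Drop J -> ε.
J -> SZ: Z nullable, giving S | SZ.
J -> ZdS: Z nullable, giving ZdS | dS.
Drop Z -> ε.
Z -> Zf: Z nullable, giving Zf | f.
Unchanged (no nullable symbols): S -> dS; S -> f; J -> df; Z -> d.

S -> f | Jf | dS | JJf; J -> S | SZ | dS | df | ZdS; Z -> d | f | Zf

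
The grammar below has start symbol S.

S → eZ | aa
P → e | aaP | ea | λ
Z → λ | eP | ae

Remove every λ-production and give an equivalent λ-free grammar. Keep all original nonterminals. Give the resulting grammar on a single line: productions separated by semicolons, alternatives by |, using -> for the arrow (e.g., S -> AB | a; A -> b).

Nullable set: {P, Z}.
S -> eZ: Z nullable, giving e | eZ.
Drop P -> λ.
P -> aaP: P nullable, giving aa | aaP.
Drop Z -> λ.
Z -> eP: P nullable, giving e | eP.
Unchanged (no nullable symbols): S -> aa; P -> e; P -> ea; Z -> ae.

S -> e | aa | eZ; P -> e | aa | ea | aaP; Z -> e | ae | eP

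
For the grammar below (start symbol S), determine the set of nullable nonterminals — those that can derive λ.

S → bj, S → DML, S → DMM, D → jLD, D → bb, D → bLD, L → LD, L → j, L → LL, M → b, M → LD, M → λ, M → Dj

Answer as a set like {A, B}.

Directly nullable (have an ε-rule): {M}.
Not nullable: D, L, S — each has a terminal in every rule's right-hand side or depends on a non-nullable symbol.

{M}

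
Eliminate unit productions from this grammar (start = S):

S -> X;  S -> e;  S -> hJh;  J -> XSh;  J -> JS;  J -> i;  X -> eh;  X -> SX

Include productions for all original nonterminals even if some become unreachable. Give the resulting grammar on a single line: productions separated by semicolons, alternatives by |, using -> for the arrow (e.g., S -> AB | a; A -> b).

S -> e | SX | eh | hJh; J -> i | JS | XSh; X -> SX | eh

Unit productions: S->X.
Unit pairs (A ⇒* B via units): (S,X).
S: inherits non-unit rules of {S, X} → SX | e | eh | hJh.
J: inherits non-unit rules of {J} → JS | XSh | i.
X: inherits non-unit rules of {X} → SX | eh.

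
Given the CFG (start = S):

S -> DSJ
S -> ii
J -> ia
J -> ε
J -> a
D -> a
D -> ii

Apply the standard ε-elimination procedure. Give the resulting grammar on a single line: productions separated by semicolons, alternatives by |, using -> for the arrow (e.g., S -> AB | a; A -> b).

S -> DS | ii | DSJ; D -> a | ii; J -> a | ia

Nullable set: {J}.
S -> DSJ: J nullable, giving DS | DSJ.
Drop J -> ε.
Unchanged (no nullable symbols): S -> ii; D -> a; D -> ii; J -> a; J -> ia.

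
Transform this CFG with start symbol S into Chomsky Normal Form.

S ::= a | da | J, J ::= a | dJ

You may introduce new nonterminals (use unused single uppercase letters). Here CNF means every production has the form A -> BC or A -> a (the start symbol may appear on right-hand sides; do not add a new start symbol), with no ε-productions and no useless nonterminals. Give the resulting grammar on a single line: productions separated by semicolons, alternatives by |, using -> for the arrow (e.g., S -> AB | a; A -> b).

S -> a | AB | AJ; A -> d; B -> a; J -> a | AJ

No ε-productions.
After unit-elimination: S -> a | dJ | da; J -> a | dJ.
TERM: introduce B -> a, A -> d and substitute in every rule of length ≥2.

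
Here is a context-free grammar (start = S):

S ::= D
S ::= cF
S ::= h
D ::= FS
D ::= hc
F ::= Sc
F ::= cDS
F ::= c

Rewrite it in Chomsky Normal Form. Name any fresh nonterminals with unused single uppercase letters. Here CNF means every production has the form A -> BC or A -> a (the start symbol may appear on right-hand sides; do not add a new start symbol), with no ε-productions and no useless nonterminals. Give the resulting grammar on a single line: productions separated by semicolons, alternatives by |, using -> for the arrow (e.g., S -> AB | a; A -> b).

No ε-productions.
After unit-elimination: S -> h | FS | cF | hc; D -> FS | hc; F -> c | Sc | cDS.
TERM: introduce B -> c, A -> h and substitute in every rule of length ≥2.
BIN: F -> BDS becomes F -> BC, C -> DS.

S -> h | AB | BF | FS; A -> h; B -> c; C -> DS; D -> AB | FS; F -> c | BC | SB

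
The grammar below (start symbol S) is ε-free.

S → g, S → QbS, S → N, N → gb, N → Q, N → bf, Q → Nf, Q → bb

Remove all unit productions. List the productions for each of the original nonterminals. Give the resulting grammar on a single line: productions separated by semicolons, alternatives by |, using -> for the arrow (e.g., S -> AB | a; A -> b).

S -> g | Nf | bb | bf | gb | QbS; N -> Nf | bb | bf | gb; Q -> Nf | bb

Unit productions: N->Q, S->N.
Unit pairs (A ⇒* B via units): (N,Q), (S,N), (S,Q).
S: inherits non-unit rules of {N, Q, S} → Nf | QbS | bb | bf | g | gb.
N: inherits non-unit rules of {N, Q} → Nf | bb | bf | gb.
Q: inherits non-unit rules of {Q} → Nf | bb.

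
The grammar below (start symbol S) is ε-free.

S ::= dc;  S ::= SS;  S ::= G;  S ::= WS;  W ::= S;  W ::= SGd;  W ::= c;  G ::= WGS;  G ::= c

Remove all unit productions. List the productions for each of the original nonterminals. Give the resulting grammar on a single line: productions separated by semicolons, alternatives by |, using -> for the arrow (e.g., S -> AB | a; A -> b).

S -> c | SS | WS | dc | WGS; G -> c | WGS; W -> c | SS | WS | dc | SGd | WGS

Unit productions: S->G, W->S.
Unit pairs (A ⇒* B via units): (S,G), (W,G), (W,S).
S: inherits non-unit rules of {G, S} → SS | WGS | WS | c | dc.
G: inherits non-unit rules of {G} → WGS | c.
W: inherits non-unit rules of {G, S, W} → SGd | SS | WGS | WS | c | dc.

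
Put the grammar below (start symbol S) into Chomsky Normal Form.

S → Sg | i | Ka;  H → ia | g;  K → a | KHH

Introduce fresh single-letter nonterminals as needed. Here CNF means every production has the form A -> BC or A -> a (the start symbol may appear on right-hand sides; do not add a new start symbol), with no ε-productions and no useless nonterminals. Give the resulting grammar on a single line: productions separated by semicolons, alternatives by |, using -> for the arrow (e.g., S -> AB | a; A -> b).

S -> i | KB | SC; A -> i; B -> a; C -> g; D -> HH; H -> g | AB; K -> a | KD

No ε-productions.
No unit productions to eliminate.
TERM: introduce B -> a, C -> g, A -> i and substitute in every rule of length ≥2.
BIN: K -> KHH becomes K -> KD, D -> HH.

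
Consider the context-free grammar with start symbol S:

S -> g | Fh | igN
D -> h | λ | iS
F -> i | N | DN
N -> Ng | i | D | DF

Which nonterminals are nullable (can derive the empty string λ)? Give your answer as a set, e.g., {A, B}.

{D, F, N}

Directly nullable (have an ε-rule): {D}.
N is nullable via N -> D (every symbol on the right is already known nullable).
F is nullable via F -> N (every symbol on the right is already known nullable).
Not nullable: S — each has a terminal in every rule's right-hand side or depends on a non-nullable symbol.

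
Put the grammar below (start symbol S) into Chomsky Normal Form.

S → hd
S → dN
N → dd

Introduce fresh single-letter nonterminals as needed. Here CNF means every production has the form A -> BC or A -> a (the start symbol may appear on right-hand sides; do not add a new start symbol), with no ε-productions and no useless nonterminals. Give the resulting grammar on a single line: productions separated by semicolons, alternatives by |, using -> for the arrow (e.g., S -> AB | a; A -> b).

No ε-productions.
No unit productions to eliminate.
TERM: introduce A -> d, B -> h and substitute in every rule of length ≥2.

S -> AN | BA; A -> d; B -> h; N -> AA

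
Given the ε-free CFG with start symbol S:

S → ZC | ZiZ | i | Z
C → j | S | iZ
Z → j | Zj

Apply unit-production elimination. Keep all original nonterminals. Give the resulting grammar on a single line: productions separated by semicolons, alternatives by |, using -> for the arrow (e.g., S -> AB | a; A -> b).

S -> i | j | ZC | Zj | ZiZ; C -> i | j | ZC | Zj | iZ | ZiZ; Z -> j | Zj

Unit productions: C->S, S->Z.
Unit pairs (A ⇒* B via units): (C,S), (C,Z), (S,Z).
S: inherits non-unit rules of {S, Z} → ZC | ZiZ | Zj | i | j.
C: inherits non-unit rules of {C, S, Z} → ZC | ZiZ | Zj | i | iZ | j.
Z: inherits non-unit rules of {Z} → Zj | j.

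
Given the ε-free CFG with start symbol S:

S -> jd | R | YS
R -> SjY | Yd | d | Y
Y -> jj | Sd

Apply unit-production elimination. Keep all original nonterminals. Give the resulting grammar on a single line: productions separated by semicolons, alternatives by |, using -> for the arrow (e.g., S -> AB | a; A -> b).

Unit productions: R->Y, S->R.
Unit pairs (A ⇒* B via units): (R,Y), (S,R), (S,Y).
S: inherits non-unit rules of {R, S, Y} → Sd | SjY | YS | Yd | d | jd | jj.
R: inherits non-unit rules of {R, Y} → Sd | SjY | Yd | d | jj.
Y: inherits non-unit rules of {Y} → Sd | jj.

S -> d | Sd | YS | Yd | jd | jj | SjY; R -> d | Sd | Yd | jj | SjY; Y -> Sd | jj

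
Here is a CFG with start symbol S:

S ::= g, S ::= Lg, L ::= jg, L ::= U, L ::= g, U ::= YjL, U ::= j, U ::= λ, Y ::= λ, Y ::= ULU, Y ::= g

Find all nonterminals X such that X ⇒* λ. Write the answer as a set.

Directly nullable (have an ε-rule): {U, Y}.
L is nullable via L -> U (every symbol on the right is already known nullable).
Not nullable: S — each has a terminal in every rule's right-hand side or depends on a non-nullable symbol.

{L, U, Y}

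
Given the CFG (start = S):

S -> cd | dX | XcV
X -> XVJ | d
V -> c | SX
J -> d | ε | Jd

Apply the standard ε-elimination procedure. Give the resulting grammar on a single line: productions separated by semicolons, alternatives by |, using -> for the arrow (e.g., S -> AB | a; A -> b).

S -> cd | dX | XcV; J -> d | Jd; V -> c | SX; X -> d | XV | XVJ

Nullable set: {J}.
Drop J -> ε.
J -> Jd: J nullable, giving Jd | d.
X -> XVJ: J nullable, giving XV | XVJ.
Unchanged (no nullable symbols): S -> XcV; S -> cd; S -> dX; J -> d; V -> SX; V -> c; X -> d.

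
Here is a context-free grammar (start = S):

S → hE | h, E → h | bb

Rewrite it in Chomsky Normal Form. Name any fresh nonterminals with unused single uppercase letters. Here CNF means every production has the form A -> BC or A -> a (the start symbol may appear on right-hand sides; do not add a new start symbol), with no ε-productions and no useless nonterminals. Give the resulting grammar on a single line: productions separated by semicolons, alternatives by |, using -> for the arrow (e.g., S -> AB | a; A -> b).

S -> h | BE; A -> b; B -> h; E -> h | AA

No ε-productions.
No unit productions to eliminate.
TERM: introduce A -> b, B -> h and substitute in every rule of length ≥2.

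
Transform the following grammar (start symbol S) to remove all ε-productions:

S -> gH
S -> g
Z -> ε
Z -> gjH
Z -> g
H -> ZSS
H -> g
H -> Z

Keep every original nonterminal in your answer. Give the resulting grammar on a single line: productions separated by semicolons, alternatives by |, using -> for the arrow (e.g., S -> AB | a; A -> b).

Nullable set: {H, Z}.
S -> gH: H nullable, giving g | gH.
H -> Z: Z nullable, giving Z.
H -> ZSS: Z nullable, giving SS | ZSS.
Drop Z -> ε.
Z -> gjH: H nullable, giving gj | gjH.
Unchanged (no nullable symbols): S -> g; H -> g; Z -> g.

S -> g | gH; H -> Z | g | SS | ZSS; Z -> g | gj | gjH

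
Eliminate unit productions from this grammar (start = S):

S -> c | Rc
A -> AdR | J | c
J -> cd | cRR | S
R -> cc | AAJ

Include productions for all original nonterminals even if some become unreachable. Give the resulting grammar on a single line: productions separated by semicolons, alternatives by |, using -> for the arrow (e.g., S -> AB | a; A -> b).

Unit productions: A->J, J->S.
Unit pairs (A ⇒* B via units): (A,J), (A,S), (J,S).
S: inherits non-unit rules of {S} → Rc | c.
A: inherits non-unit rules of {A, J, S} → AdR | Rc | c | cRR | cd.
J: inherits non-unit rules of {J, S} → Rc | c | cRR | cd.
R: inherits non-unit rules of {R} → AAJ | cc.

S -> c | Rc; A -> c | Rc | cd | AdR | cRR; J -> c | Rc | cd | cRR; R -> cc | AAJ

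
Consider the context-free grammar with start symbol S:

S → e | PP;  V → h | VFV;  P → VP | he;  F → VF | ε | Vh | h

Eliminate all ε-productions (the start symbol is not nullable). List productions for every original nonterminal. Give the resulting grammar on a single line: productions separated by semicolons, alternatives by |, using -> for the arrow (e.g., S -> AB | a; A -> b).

Nullable set: {F}.
Drop F -> ε.
F -> VF: F nullable, giving V | VF.
V -> VFV: F nullable, giving VFV | VV.
Unchanged (no nullable symbols): S -> PP; S -> e; F -> Vh; F -> h; P -> VP; P -> he; V -> h.

S -> e | PP; F -> V | h | VF | Vh; P -> VP | he; V -> h | VV | VFV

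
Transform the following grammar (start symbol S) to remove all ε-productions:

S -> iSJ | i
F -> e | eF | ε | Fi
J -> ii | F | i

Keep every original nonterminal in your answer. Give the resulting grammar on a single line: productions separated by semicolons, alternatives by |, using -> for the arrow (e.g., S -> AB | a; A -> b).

S -> i | iS | iSJ; F -> e | i | Fi | eF; J -> F | i | ii

Nullable set: {F, J}.
S -> iSJ: J nullable, giving iS | iSJ.
Drop F -> ε.
F -> Fi: F nullable, giving Fi | i.
F -> eF: F nullable, giving e | eF.
J -> F: F nullable, giving F.
Unchanged (no nullable symbols): S -> i; F -> e; J -> i; J -> ii.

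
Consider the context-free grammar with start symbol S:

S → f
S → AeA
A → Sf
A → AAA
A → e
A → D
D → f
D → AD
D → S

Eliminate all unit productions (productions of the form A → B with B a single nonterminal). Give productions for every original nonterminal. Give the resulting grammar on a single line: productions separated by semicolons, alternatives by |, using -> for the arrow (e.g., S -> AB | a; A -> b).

S -> f | AeA; A -> e | f | AD | Sf | AAA | AeA; D -> f | AD | AeA

Unit productions: A->D, D->S.
Unit pairs (A ⇒* B via units): (A,D), (A,S), (D,S).
S: inherits non-unit rules of {S} → AeA | f.
A: inherits non-unit rules of {A, D, S} → AAA | AD | AeA | Sf | e | f.
D: inherits non-unit rules of {D, S} → AD | AeA | f.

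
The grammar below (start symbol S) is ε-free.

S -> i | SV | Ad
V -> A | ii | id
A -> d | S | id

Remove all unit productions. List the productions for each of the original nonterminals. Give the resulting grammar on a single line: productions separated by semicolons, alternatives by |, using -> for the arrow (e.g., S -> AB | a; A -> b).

S -> i | Ad | SV; A -> d | i | Ad | SV | id; V -> d | i | Ad | SV | id | ii

Unit productions: A->S, V->A.
Unit pairs (A ⇒* B via units): (A,S), (V,A), (V,S).
S: inherits non-unit rules of {S} → Ad | SV | i.
A: inherits non-unit rules of {A, S} → Ad | SV | d | i | id.
V: inherits non-unit rules of {A, S, V} → Ad | SV | d | i | id | ii.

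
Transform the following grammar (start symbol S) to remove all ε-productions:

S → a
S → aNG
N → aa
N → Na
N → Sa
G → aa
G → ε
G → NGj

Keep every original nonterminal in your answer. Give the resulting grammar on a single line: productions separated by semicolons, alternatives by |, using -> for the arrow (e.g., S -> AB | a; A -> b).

Nullable set: {G}.
S -> aNG: G nullable, giving aN | aNG.
Drop G -> ε.
G -> NGj: G nullable, giving NGj | Nj.
Unchanged (no nullable symbols): S -> a; G -> aa; N -> Na; N -> Sa; N -> aa.

S -> a | aN | aNG; G -> Nj | aa | NGj; N -> Na | Sa | aa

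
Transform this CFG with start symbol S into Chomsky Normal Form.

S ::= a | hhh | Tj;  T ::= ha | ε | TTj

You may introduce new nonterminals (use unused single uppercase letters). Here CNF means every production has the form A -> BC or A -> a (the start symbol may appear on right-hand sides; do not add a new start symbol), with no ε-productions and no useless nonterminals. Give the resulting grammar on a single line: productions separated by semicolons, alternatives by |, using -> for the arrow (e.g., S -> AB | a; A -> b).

S -> a | j | BD | TA; A -> j; B -> h; C -> a; D -> BB; E -> TA; T -> j | BC | TA | TE

Nullable: {T}; after ε-elimination: S -> a | j | Tj | hhh; T -> j | Tj | ha | TTj.
No unit productions to eliminate.
TERM: introduce C -> a, B -> h, A -> j and substitute in every rule of length ≥2.
BIN: S -> BBB becomes S -> BD, D -> BB; T -> TTA becomes T -> TE, E -> TA.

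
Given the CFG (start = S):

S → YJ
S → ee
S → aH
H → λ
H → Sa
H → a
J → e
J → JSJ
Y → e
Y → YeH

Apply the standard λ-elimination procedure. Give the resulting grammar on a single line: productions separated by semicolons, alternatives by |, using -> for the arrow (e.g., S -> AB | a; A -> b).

Nullable set: {H}.
S -> aH: H nullable, giving a | aH.
Drop H -> λ.
Y -> YeH: H nullable, giving Ye | YeH.
Unchanged (no nullable symbols): S -> YJ; S -> ee; H -> Sa; H -> a; J -> JSJ; J -> e; Y -> e.

S -> a | YJ | aH | ee; H -> a | Sa; J -> e | JSJ; Y -> e | Ye | YeH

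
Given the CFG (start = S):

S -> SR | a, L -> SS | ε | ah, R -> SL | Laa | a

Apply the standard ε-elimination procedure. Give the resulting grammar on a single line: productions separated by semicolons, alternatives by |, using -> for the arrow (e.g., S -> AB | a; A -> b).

Nullable set: {L}.
Drop L -> ε.
R -> Laa: L nullable, giving Laa | aa.
R -> SL: L nullable, giving S | SL.
Unchanged (no nullable symbols): S -> SR; S -> a; L -> SS; L -> ah; R -> a.

S -> a | SR; L -> SS | ah; R -> S | a | SL | aa | Laa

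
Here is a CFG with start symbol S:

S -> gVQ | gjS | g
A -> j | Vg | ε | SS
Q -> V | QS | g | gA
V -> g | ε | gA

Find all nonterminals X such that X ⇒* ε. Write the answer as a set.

{A, Q, V}

Directly nullable (have an ε-rule): {A, V}.
Q is nullable via Q -> V (every symbol on the right is already known nullable).
Not nullable: S — each has a terminal in every rule's right-hand side or depends on a non-nullable symbol.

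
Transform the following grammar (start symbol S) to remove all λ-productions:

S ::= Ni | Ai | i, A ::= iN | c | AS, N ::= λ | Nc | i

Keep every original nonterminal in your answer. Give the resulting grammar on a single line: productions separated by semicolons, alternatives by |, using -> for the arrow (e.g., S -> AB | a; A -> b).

Nullable set: {N}.
S -> Ni: N nullable, giving Ni | i.
A -> iN: N nullable, giving i | iN.
Drop N -> λ.
N -> Nc: N nullable, giving Nc | c.
Unchanged (no nullable symbols): S -> Ai; S -> i; A -> AS; A -> c; N -> i.

S -> i | Ai | Ni; A -> c | i | AS | iN; N -> c | i | Nc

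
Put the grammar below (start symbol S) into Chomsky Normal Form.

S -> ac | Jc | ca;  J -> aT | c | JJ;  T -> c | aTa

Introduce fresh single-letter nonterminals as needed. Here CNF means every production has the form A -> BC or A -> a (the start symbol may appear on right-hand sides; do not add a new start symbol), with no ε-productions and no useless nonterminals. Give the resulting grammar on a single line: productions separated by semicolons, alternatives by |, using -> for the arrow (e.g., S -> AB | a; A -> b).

S -> AB | BA | JB; A -> a; B -> c; C -> TA; J -> c | AT | JJ; T -> c | AC

No ε-productions.
No unit productions to eliminate.
TERM: introduce A -> a, B -> c and substitute in every rule of length ≥2.
BIN: T -> ATA becomes T -> AC, C -> TA.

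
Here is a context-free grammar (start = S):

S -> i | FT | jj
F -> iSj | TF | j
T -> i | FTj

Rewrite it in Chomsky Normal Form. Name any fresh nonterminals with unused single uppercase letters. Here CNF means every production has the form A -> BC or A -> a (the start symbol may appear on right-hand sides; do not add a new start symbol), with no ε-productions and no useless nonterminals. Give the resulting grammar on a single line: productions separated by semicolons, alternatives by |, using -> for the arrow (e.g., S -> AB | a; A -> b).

S -> i | BB | FT; A -> i; B -> j; C -> SB; D -> TB; F -> j | AC | TF; T -> i | FD

No ε-productions.
No unit productions to eliminate.
TERM: introduce A -> i, B -> j and substitute in every rule of length ≥2.
BIN: F -> ASB becomes F -> AC, C -> SB; T -> FTB becomes T -> FD, D -> TB.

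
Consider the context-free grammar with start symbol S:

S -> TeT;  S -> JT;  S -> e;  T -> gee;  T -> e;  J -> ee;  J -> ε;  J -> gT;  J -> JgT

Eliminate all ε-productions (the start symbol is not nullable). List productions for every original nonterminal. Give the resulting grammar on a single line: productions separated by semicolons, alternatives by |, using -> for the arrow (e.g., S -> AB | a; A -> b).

S -> T | e | JT | TeT; J -> ee | gT | JgT; T -> e | gee

Nullable set: {J}.
S -> JT: J nullable, giving JT | T.
Drop J -> ε.
J -> JgT: J nullable, giving JgT | gT.
Unchanged (no nullable symbols): S -> TeT; S -> e; J -> ee; J -> gT; T -> e; T -> gee.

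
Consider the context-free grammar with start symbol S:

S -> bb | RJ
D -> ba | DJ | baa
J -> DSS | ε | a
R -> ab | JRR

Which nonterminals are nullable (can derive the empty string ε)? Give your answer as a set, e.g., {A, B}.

Directly nullable (have an ε-rule): {J}.
Not nullable: D, R, S — each has a terminal in every rule's right-hand side or depends on a non-nullable symbol.

{J}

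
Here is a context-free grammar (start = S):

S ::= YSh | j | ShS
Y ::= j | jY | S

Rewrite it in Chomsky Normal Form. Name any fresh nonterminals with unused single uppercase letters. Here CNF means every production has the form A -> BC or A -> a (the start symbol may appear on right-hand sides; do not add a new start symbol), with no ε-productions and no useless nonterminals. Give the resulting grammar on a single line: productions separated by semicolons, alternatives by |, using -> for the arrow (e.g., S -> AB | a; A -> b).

S -> j | SC | YD; A -> h; B -> j; C -> AS; D -> SA; E -> AS; F -> SA; Y -> j | BY | SE | YF

No ε-productions.
After unit-elimination: S -> j | ShS | YSh; Y -> j | jY | ShS | YSh.
TERM: introduce A -> h, B -> j and substitute in every rule of length ≥2.
BIN: S -> SAS becomes S -> SC, C -> AS; S -> YSA becomes S -> YD, D -> SA; Y -> SAS becomes Y -> SE, E -> AS; Y -> YSA becomes Y -> YF, F -> SA.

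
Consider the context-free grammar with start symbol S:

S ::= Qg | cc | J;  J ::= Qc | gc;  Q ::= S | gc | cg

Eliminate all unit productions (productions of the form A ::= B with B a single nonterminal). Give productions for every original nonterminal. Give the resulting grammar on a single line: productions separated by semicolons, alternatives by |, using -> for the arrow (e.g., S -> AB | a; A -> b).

Unit productions: Q->S, S->J.
Unit pairs (A ⇒* B via units): (Q,J), (Q,S), (S,J).
S: inherits non-unit rules of {J, S} → Qc | Qg | cc | gc.
J: inherits non-unit rules of {J} → Qc | gc.
Q: inherits non-unit rules of {J, Q, S} → Qc | Qg | cc | cg | gc.

S -> Qc | Qg | cc | gc; J -> Qc | gc; Q -> Qc | Qg | cc | cg | gc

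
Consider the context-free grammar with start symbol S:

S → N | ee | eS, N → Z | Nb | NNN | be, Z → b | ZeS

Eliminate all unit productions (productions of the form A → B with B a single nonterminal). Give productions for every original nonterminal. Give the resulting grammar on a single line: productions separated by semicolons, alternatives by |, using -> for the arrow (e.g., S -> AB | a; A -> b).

S -> b | Nb | be | eS | ee | NNN | ZeS; N -> b | Nb | be | NNN | ZeS; Z -> b | ZeS

Unit productions: N->Z, S->N.
Unit pairs (A ⇒* B via units): (N,Z), (S,N), (S,Z).
S: inherits non-unit rules of {N, S, Z} → NNN | Nb | ZeS | b | be | eS | ee.
N: inherits non-unit rules of {N, Z} → NNN | Nb | ZeS | b | be.
Z: inherits non-unit rules of {Z} → ZeS | b.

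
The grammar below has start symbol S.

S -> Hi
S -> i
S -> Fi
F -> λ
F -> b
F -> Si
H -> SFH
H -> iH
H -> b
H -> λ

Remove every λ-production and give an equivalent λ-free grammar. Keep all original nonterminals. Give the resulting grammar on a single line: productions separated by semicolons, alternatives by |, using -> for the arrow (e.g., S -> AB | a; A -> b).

S -> i | Fi | Hi; F -> b | Si; H -> S | b | i | SF | SH | iH | SFH

Nullable set: {F, H}.
S -> Fi: F nullable, giving Fi | i.
S -> Hi: H nullable, giving Hi | i.
Drop F -> λ.
Drop H -> λ.
H -> SFH: F, H nullable, giving S | SF | SFH | SH.
H -> iH: H nullable, giving i | iH.
Unchanged (no nullable symbols): S -> i; F -> Si; F -> b; H -> b.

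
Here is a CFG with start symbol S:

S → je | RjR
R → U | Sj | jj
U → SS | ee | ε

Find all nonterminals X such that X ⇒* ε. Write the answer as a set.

Directly nullable (have an ε-rule): {U}.
R is nullable via R -> U (every symbol on the right is already known nullable).
Not nullable: S — each has a terminal in every rule's right-hand side or depends on a non-nullable symbol.

{R, U}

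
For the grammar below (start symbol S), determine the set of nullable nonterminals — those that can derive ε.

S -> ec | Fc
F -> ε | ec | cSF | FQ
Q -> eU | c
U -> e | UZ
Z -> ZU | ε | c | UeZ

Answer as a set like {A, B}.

{F, Z}

Directly nullable (have an ε-rule): {F, Z}.
Not nullable: Q, S, U — each has a terminal in every rule's right-hand side or depends on a non-nullable symbol.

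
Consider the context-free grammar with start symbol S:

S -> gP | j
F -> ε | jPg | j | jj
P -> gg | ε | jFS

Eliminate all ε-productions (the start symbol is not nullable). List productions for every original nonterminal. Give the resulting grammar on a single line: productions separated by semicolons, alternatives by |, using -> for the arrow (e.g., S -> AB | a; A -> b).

S -> g | j | gP; F -> j | jg | jj | jPg; P -> gg | jS | jFS

Nullable set: {F, P}.
S -> gP: P nullable, giving g | gP.
Drop F -> ε.
F -> jPg: P nullable, giving jPg | jg.
Drop P -> ε.
P -> jFS: F nullable, giving jFS | jS.
Unchanged (no nullable symbols): S -> j; F -> j; F -> jj; P -> gg.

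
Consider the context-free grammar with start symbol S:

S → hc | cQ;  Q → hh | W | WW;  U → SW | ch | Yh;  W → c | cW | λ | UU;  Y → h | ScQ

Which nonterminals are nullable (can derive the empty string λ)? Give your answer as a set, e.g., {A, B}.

{Q, W}

Directly nullable (have an ε-rule): {W}.
Q is nullable via Q -> W (every symbol on the right is already known nullable).
Not nullable: S, U, Y — each has a terminal in every rule's right-hand side or depends on a non-nullable symbol.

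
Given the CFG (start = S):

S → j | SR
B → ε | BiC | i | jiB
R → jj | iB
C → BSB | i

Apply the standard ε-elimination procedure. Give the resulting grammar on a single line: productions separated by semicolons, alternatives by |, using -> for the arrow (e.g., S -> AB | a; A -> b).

Nullable set: {B}.
Drop B -> ε.
B -> BiC: B nullable, giving BiC | iC.
B -> jiB: B nullable, giving ji | jiB.
C -> BSB: B, B nullable, giving BS | BSB | S | SB.
R -> iB: B nullable, giving i | iB.
Unchanged (no nullable symbols): S -> SR; S -> j; B -> i; C -> i; R -> jj.

S -> j | SR; B -> i | iC | ji | BiC | jiB; C -> S | i | BS | SB | BSB; R -> i | iB | jj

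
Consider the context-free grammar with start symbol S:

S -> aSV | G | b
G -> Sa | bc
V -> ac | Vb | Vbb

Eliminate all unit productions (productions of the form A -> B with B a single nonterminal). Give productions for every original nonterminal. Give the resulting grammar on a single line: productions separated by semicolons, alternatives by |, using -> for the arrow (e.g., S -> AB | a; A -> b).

S -> b | Sa | bc | aSV; G -> Sa | bc; V -> Vb | ac | Vbb

Unit productions: S->G.
Unit pairs (A ⇒* B via units): (S,G).
S: inherits non-unit rules of {G, S} → Sa | aSV | b | bc.
G: inherits non-unit rules of {G} → Sa | bc.
V: inherits non-unit rules of {V} → Vb | Vbb | ac.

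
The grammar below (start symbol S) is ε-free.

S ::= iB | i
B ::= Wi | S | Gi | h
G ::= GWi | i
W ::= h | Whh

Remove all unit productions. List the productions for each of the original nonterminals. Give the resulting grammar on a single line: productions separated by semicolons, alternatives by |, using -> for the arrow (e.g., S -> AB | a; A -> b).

S -> i | iB; B -> h | i | Gi | Wi | iB; G -> i | GWi; W -> h | Whh

Unit productions: B->S.
Unit pairs (A ⇒* B via units): (B,S).
S: inherits non-unit rules of {S} → i | iB.
B: inherits non-unit rules of {B, S} → Gi | Wi | h | i | iB.
G: inherits non-unit rules of {G} → GWi | i.
W: inherits non-unit rules of {W} → Whh | h.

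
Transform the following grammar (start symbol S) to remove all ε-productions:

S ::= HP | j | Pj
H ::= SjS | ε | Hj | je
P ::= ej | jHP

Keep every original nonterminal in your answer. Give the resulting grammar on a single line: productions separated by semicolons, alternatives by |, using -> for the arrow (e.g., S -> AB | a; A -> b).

S -> P | j | HP | Pj; H -> j | Hj | je | SjS; P -> ej | jP | jHP

Nullable set: {H}.
S -> HP: H nullable, giving HP | P.
Drop H -> ε.
H -> Hj: H nullable, giving Hj | j.
P -> jHP: H nullable, giving jHP | jP.
Unchanged (no nullable symbols): S -> Pj; S -> j; H -> SjS; H -> je; P -> ej.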